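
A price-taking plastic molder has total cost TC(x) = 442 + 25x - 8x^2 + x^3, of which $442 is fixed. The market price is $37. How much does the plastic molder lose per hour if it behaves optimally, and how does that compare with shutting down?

AVC = 25 - 8x + x^2; min AVC = $9 at x = 4. Since P = $37 ≥ min AVC, the firm produces.
MC = 25 - 16x + 3x^2. Setting P = MC and taking the root on the rising branch gives x* = 6.
TR = 37·6 = 222. TC = 442 + 78 = 520. Profit = 222 − 520 = -$298.
By producing, the firm covers all variable cost plus $144 of fixed cost; shutting down would lose the full $442.

Profit = -$298 at x = 6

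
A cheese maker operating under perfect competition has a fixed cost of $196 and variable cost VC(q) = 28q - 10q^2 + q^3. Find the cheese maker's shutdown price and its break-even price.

Shutdown price = $3; break-even price = $35

Shutdown price = min AVC. AVC = 28 - 10q + q^2, with vertex at q = 5 and minimum $3.
ATC = 196/q + 28 - 10q + q^2. Setting dATC/dq = −196/q^2 − 10 + 2q = 0 gives q = 7 (since 2·7^3 − 10·7^2 = 196).
min ATC = 196/7 + 28 − 10·7 + 7^2 = $35. That is the break-even price.
Between these two prices the firm operates at a loss; above $35 it earns a profit.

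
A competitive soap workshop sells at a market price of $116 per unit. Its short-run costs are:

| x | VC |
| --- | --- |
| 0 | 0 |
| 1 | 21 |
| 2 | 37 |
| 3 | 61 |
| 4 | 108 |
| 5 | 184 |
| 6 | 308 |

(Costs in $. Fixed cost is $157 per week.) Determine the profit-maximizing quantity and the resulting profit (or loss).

Tabulate TR − TC: x=0: -157; x=1: -62; x=2: 38; x=3: 130; x=4: 199; x=5: 239; x=6: 231.
Profit is maximized at x = 5. AVC there is 184/5 = $36.80 ≤ P, so producing beats shutting down (which would give -$157).

x = 5; profit = $239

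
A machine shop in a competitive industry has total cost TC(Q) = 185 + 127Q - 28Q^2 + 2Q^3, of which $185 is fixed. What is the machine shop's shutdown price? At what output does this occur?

$29 per unit, at Q = 7

Short-run supply begins at min AVC. From VC = 127Q - 28Q^2 + 2Q^3, AVC = 127 - 28Q + 2Q^2.
At the minimum of AVC, MC = AVC. MC = 127 - 56Q + 6Q^2; setting MC = AVC gives 4Q^2 - 28Q = 0, so Q = 7. min AVC = 29.
The firm shuts down for any P below $29.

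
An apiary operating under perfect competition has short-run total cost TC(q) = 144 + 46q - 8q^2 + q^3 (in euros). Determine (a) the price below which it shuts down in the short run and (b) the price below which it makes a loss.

AVC = 46 - 8q + q^2; minimized at q = 4, giving min AVC = €30. That is the shutdown price.
ATC = 144/q + 46 - 8q + q^2. Setting dATC/dq = −144/q^2 − 8 + 2q = 0 gives q = 6 (since 2·6^3 − 8·6^2 = 144).
min ATC = 144/6 + 46 − 8·6 + 6^2 = €58. That is the break-even price.
For €30 ≤ P < €58 the firm produces at a loss; below €30 it shuts down.

Shutdown price = €30; break-even price = €58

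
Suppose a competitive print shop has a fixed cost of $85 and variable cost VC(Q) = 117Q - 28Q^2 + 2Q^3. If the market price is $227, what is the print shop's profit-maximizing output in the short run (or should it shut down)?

Strip out fixed cost: VC = 117Q - 28Q^2 + 2Q^3. Then AVC = 117 - 28Q + 2Q^2 and MC = 117 - 56Q + 6Q^2.
The AVC parabola has its vertex at Q = 28/4 = 7, where AVC = 117 - 28·7 + 2·7^2 = $19.
Since P = $227 ≥ min AVC = $19, price covers variable cost and the firm should produce.
Set P = MC: 227 = 117 - 56Q + 6Q^2 → -110 - 56Q + 6Q^2 = 0. The roots are Q = -5/3 and Q = 11; the profit-maximizing output is on the rising part of MC, so Q* = 11.
Check: AVC at Q = 11 is $51 ≤ P, so revenue covers variable cost.
Profit = P·Q − TC = 227·11 − 646 = $1851.

Produce at Q = 11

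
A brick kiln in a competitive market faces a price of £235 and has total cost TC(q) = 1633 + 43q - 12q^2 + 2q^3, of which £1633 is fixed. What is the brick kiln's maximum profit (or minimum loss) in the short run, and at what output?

AVC = 43 - 12q + 2q^2; min AVC = £25 at q = 3. Since P = £235 ≥ min AVC, the firm produces.
MC = 43 - 24q + 6q^2. Setting P = MC and taking the root on the rising branch gives q* = 8.
TR = 235·8 = 1880. TC = 1633 + 600 = 2233. Profit = 1880 − 2233 = -£353.
That loss of £353 beats the £1633 the firm would lose by shutting down; producing recovers £1280 of fixed cost.

Profit = -£353 at q = 8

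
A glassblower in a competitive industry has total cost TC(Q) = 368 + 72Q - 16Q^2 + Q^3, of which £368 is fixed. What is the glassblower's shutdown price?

Short-run supply begins at min AVC. From VC = 72Q - 16Q^2 + Q^3, AVC = 72 - 16Q + Q^2.
At the minimum of AVC, MC = AVC. MC = 72 - 32Q + 3Q^2; setting MC = AVC gives 2Q^2 - 16Q = 0, so Q = 8. min AVC = 8.
For P < £8 the firm produces nothing.

£8 per unit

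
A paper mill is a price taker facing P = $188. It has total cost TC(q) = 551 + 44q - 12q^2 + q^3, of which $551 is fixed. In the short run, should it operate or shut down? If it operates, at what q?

Produce at q = 12

Strip out fixed cost: VC = 44q - 12q^2 + q^3. Then AVC = 44 - 12q + q^2 and MC = 44 - 24q + 3q^2.
AVC hits its minimum where MC = AVC, at q = 6, giving min AVC = 44 - 12·6 + 6^2 = $8.
Because $188 ≥ $8, revenue can cover variable cost; the firm operates.
Solving P = MC: -144 - 24q + 3q^2 = 0 ⇒ q = -4 or 12. On the upward-sloping branch, q* = 12.
Check: AVC at q = 12 is $44 ≤ P, so revenue covers variable cost.
Profit = P·q − TC = 188·12 − 1079 = $1177.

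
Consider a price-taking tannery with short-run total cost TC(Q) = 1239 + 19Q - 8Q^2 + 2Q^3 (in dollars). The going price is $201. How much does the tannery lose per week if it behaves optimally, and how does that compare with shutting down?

AVC = 19 - 8Q + 2Q^2 has its minimum $11 at Q = 2; price $201 clears that bar, so the firm operates.
MC = 19 - 16Q + 6Q^2. Setting P = MC and taking the root on the rising branch gives Q* = 7.
TR = 201·7 = 1407. TC = 1239 + 427 = 1666. Profit = 1407 − 1666 = -$259.
By producing, the firm covers all variable cost plus $980 of fixed cost; shutting down would lose the full $1239.

Profit = -$259 at Q = 7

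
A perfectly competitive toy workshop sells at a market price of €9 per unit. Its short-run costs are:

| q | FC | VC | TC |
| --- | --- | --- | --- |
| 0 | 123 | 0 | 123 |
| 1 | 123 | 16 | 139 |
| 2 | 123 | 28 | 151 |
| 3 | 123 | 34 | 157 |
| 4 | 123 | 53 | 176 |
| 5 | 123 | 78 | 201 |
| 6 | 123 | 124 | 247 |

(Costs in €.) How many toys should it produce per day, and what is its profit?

Tabulate TR − TC: q=0: -123; q=1: -130; q=2: -133; q=3: -130; q=4: -140; q=5: -156; q=6: -193.
Profit is highest at q = 0. Equivalently, the lowest AVC in the table is 34/3 ≈ €11.33 at q = 3, and P = €9 falls below it — price never covers variable cost, so the firm shuts down and loses only its fixed cost.

q = 0 (shut down); profit = -€123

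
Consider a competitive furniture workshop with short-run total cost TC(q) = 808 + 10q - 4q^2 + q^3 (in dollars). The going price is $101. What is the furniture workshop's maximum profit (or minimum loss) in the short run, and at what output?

AVC = 10 - 4q + q^2 has its minimum $6 at q = 2; price $101 clears that bar, so the firm operates.
With MC = 10 - 8q + 3q^2, P = MC on the upward-sloping part at q* = 7.
TR = 101·7 = 707. TC = 808 + 217 = 1025. Profit = 707 − 1025 = -$318.
That loss of $318 beats the $808 the firm would lose by shutting down; producing recovers $490 of fixed cost.

Profit = -$318 at q = 7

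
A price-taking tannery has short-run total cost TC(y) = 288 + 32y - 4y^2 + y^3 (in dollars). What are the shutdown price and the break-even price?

Shutdown price = $28; break-even price = $92

Shutdown price = min AVC. AVC = 32 - 4y + y^2, with vertex at y = 2 and minimum $28.
ATC = 288/y + 32 - 4y + y^2. Setting dATC/dy = −288/y^2 − 4 + 2y = 0 gives y = 6 (since 2·6^3 − 4·6^2 = 288).
min ATC = 288/6 + 32 − 4·6 + 6^2 = $92. That is the break-even price.
For $28 ≤ P < $92 the firm produces at a loss; below $28 it shuts down.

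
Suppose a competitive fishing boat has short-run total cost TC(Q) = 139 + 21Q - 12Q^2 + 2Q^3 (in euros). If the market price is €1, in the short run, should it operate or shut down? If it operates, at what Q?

Shut down

From TC, MC = TC'(Q) = 21 - 24Q + 6Q^2 and AVC = VC/Q = 21 - 12Q + 2Q^2.
AVC is minimized where dAVC/dQ = -12 + 4Q = 0, at Q = 3; min AVC = 21 - 12·3 + 2·3^2 = €3.
Since P = €1 < min AVC = €3, price fails to cover variable cost at any output.
Best response: produce nothing and absorb the €139 fixed cost.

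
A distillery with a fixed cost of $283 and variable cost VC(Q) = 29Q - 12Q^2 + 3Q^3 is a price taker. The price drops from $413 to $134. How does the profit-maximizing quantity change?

Output falls from 8 to 5

MC = 29 - 24Q + 9Q^2; the shutdown threshold is min AVC = $17 (at Q = 2).
With P = $413 above the shutdown price, P = MC gives Q = 8.
At P = $134 ≥ min AVC, set P = MC: Q = 5. The firm stays open but cuts output.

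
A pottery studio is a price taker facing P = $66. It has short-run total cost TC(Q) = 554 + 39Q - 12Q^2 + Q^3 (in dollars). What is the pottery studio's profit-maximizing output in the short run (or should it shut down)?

Produce at Q = 9

From TC, MC = TC'(Q) = 39 - 24Q + 3Q^2 and AVC = VC/Q = 39 - 12Q + Q^2.
AVC hits its minimum where MC = AVC, at Q = 6, giving min AVC = 39 - 12·6 + 6^2 = $3.
Because $66 ≥ $3, revenue can cover variable cost; the firm operates.
P = MC gives -27 - 24Q + 3Q^2 = 0, with roots -1 and 9. Take the larger (rising MC): Q* = 9.
Check: AVC at Q = 9 is $12 ≤ P, so revenue covers variable cost.
Profit = P·Q − TC = 66·9 − 662 = -$68, a loss, but smaller than the $554 fixed cost the firm would lose by shutting down.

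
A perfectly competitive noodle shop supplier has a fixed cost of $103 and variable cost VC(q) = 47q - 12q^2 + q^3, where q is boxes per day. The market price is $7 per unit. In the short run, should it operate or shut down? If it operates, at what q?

Shut down

Variable cost is VC = 47q - 12q^2 + q^3, so AVC = VC/q = 47 - 12q + q^2 and MC = dTC/dq = 47 - 24q + 3q^2.
The AVC parabola has its vertex at q = 12/2 = 6, where AVC = 47 - 12·6 + 6^2 = $11.
P = $7 lies below min AVC = $11; no output level covers variable cost.
Shutting down limits the loss to fixed cost, $103.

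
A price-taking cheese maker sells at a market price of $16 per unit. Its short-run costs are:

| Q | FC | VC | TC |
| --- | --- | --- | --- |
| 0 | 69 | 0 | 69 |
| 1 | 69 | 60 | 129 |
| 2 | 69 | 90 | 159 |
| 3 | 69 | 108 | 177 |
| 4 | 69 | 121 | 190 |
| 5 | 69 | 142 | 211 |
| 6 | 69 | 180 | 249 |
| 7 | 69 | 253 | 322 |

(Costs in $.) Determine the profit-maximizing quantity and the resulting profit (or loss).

Compute π = P·Q − TC at each output: Q=0: -69; Q=1: -113; Q=2: -127; Q=3: -129; Q=4: -126; Q=5: -131; Q=6: -153; Q=7: -210.
Profit is highest at Q = 0. Equivalently, the lowest AVC in the table is 142/5 ≈ $28.40 at Q = 5, and P = $16 falls below it — price never covers variable cost, so the firm shuts down and loses only its fixed cost.

Q = 0 (shut down); profit = -$69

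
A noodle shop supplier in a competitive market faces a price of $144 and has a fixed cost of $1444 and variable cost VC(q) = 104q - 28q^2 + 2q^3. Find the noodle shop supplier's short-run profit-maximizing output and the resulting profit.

AVC = 104 - 28q + 2q^2 has its minimum $6 at q = 7; price $144 clears that bar, so the firm operates.
With MC = 104 - 56q + 6q^2, P = MC on the upward-sloping part at q* = 10.
TR = 144·10 = 1440. TC = 1444 + 240 = 1684. Profit = 1440 − 1684 = -$244.
Shutting down would mean losing the fixed cost of $1444, so operating at a loss of $244 is better by $1200.

Profit = -$244 at q = 10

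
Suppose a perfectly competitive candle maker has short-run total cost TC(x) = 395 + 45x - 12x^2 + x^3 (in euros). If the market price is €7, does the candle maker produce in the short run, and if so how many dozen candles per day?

Shut down

From TC, MC = TC'(x) = 45 - 24x + 3x^2 and AVC = VC/x = 45 - 12x + x^2.
AVC is minimized where dAVC/dx = -12 + 2x = 0, at x = 6; min AVC = 45 - 12·6 + 6^2 = €9.
P = €7 lies below min AVC = €9; no output level covers variable cost.
The firm minimizes its loss by shutting down and losing only its fixed cost of €395.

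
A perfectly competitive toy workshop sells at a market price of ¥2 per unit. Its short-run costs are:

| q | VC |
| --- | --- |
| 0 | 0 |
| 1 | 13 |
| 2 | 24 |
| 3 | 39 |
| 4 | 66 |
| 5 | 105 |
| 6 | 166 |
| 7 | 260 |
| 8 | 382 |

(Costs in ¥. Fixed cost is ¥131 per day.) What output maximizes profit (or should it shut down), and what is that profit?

q = 0 (shut down); profit = -¥131

Tabulate TR − TC: q=0: -131; q=1: -142; q=2: -151; q=3: -164; q=4: -189; q=5: -226; q=6: -285; q=7: -377; q=8: -497.
Profit is highest at q = 0. Equivalently, the lowest AVC in the table is 24/2 ≈ ¥12 at q = 2, and P = ¥2 falls below it — price never covers variable cost, so the firm shuts down and loses only its fixed cost.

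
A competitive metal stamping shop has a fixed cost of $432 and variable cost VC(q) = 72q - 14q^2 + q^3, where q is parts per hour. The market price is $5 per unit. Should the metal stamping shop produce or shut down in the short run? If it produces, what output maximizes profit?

From TC, MC = TC'(q) = 72 - 28q + 3q^2 and AVC = VC/q = 72 - 14q + q^2.
AVC hits its minimum where MC = AVC, at q = 7, giving min AVC = 72 - 14·7 + 7^2 = $23.
With P < min AVC ($5 < $23), every unit sold adds to the loss.
Shutting down limits the loss to fixed cost, $432.

Shut down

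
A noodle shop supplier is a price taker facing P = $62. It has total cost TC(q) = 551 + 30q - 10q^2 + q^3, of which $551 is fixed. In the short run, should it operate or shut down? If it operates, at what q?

Produce at q = 8

Strip out fixed cost: VC = 30q - 10q^2 + q^3. Then AVC = 30 - 10q + q^2 and MC = 30 - 20q + 3q^2.
AVC hits its minimum where MC = AVC, at q = 5, giving min AVC = 30 - 10·5 + 5^2 = $5.
Since P = $62 ≥ min AVC = $5, price covers variable cost and the firm should produce.
P = MC gives -32 - 20q + 3q^2 = 0, with roots -4/3 and 8. Take the larger (rising MC): q* = 8.
Check: AVC at q = 8 is $14 ≤ P, so revenue covers variable cost.
Profit = P·q − TC = 62·8 − 663 = -$167, a loss, but smaller than the $551 fixed cost the firm would lose by shutting down.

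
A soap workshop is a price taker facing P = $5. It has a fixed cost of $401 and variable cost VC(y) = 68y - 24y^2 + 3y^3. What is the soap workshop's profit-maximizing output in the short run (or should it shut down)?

Shut down

From TC, MC = TC'(y) = 68 - 48y + 9y^2 and AVC = VC/y = 68 - 24y + 3y^2.
The AVC parabola has its vertex at y = 24/6 = 4, where AVC = 68 - 24·4 + 3·4^2 = $20.
Since P = $5 < min AVC = $20, price fails to cover variable cost at any output.
The firm minimizes its loss by shutting down and losing only its fixed cost of $401.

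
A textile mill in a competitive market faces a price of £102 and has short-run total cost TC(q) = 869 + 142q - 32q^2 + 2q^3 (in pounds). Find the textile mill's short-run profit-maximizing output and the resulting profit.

AVC = 142 - 32q + 2q^2 has its minimum £14 at q = 8; price £102 clears that bar, so the firm operates.
With MC = 142 - 64q + 6q^2, P = MC on the upward-sloping part at q* = 10.
TR = 102·10 = 1020. TC = 869 + 220 = 1089. Profit = 1020 − 1089 = -£69.
That loss of £69 beats the £869 the firm would lose by shutting down; producing recovers £800 of fixed cost.

Profit = -£69 at q = 10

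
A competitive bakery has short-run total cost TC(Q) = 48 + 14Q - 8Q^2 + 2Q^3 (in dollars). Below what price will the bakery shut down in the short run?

The firm shuts down when price falls below the minimum of average variable cost. AVC = VC/Q = 14 - 8Q + 2Q^2.
dAVC/dQ = -8 + 4Q = 0 gives Q = 2. min AVC = 14 - 8·2 + 2·2^2 = 6.
The firm shuts down for any P below $6.

$6 per unit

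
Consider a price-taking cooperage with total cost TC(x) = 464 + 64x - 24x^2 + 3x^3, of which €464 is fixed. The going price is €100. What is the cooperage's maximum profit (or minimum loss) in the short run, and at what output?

Profit = -€32 at x = 6

AVC = 64 - 24x + 3x^2 has its minimum €16 at x = 4; price €100 clears that bar, so the firm operates.
With MC = 64 - 48x + 9x^2, P = MC on the upward-sloping part at x* = 6.
TR = 100·6 = 600. TC = 464 + 168 = 632. Profit = 600 − 632 = -€32.
Shutting down would mean losing the fixed cost of €464, so operating at a loss of €32 is better by €432.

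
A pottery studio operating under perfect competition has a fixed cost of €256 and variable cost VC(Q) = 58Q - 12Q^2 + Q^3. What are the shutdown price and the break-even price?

Shutdown price = €22; break-even price = €58

AVC = 58 - 12Q + Q^2; minimized at Q = 6, giving min AVC = €22. That is the shutdown price.
ATC = 256/Q + 58 - 12Q + Q^2. Setting dATC/dQ = −256/Q^2 − 12 + 2Q = 0 gives Q = 8 (since 2·8^3 − 12·8^2 = 256).
min ATC = 256/8 + 58 − 12·8 + 8^2 = €58. That is the break-even price.
Between these two prices the firm operates at a loss; above €58 it earns a profit.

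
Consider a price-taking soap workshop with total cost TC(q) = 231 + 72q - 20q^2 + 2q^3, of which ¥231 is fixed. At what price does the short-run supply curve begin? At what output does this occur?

The shutdown price is the minimum of AVC. VC = 72q - 20q^2 + 2q^3, so AVC = 72 - 20q + 2q^2.
dAVC/dq = -20 + 4q = 0 gives q = 5. min AVC = 72 - 20·5 + 2·5^2 = 22.
So the shutdown price is ¥22.

¥22 per unit, at q = 5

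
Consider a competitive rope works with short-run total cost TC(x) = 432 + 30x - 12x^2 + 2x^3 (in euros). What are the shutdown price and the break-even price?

Shutdown price = min AVC. AVC = 30 - 12x + 2x^2, with vertex at x = 3 and minimum €12.
ATC = 432/x + 30 - 12x + 2x^2. Setting dATC/dx = −432/x^2 − 12 + 4x = 0 gives x = 6 (since 4·6^3 − 12·6^2 = 432).
min ATC = 432/6 + 30 − 12·6 + 2·6^2 = €102. That is the break-even price.
For €12 ≤ P < €102 the firm produces at a loss; below €12 it shuts down.

Shutdown price = €12; break-even price = €102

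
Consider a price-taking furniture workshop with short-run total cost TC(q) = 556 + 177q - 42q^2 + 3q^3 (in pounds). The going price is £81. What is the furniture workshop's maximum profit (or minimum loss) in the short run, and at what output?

AVC = 177 - 42q + 3q^2 has its minimum £30 at q = 7; price £81 clears that bar, so the firm operates.
With MC = 177 - 84q + 9q^2, P = MC on the upward-sloping part at q* = 8.
TR = 81·8 = 648. TC = 556 + 264 = 820. Profit = 648 − 820 = -£172.
That loss of £172 beats the £556 the firm would lose by shutting down; producing recovers £384 of fixed cost.

Profit = -£172 at q = 8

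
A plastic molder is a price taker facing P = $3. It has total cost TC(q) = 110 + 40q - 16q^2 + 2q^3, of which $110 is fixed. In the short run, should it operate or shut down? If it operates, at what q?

From TC, MC = TC'(q) = 40 - 32q + 6q^2 and AVC = VC/q = 40 - 16q + 2q^2.
The AVC parabola has its vertex at q = 16/4 = 4, where AVC = 40 - 16·4 + 2·4^2 = $8.
P = $3 lies below min AVC = $8; no output level covers variable cost.
Shutting down limits the loss to fixed cost, $110.

Shut down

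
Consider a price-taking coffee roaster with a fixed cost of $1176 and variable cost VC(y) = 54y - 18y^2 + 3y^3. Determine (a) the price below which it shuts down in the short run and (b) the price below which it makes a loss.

Shutdown price = min AVC. AVC = 54 - 18y + 3y^2, with vertex at y = 3 and minimum $27.
ATC = 1176/y + 54 - 18y + 3y^2. Setting dATC/dy = −1176/y^2 − 18 + 6y = 0 gives y = 7 (since 6·7^3 − 18·7^2 = 1176).
min ATC = 1176/7 + 54 − 18·7 + 3·7^2 = $243. That is the break-even price.
For $27 ≤ P < $243 the firm produces at a loss; below $27 it shuts down.

Shutdown price = $27; break-even price = $243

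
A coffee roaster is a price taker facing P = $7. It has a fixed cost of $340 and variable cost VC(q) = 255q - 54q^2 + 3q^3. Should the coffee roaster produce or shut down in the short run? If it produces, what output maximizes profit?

Strip out fixed cost: VC = 255q - 54q^2 + 3q^3. Then AVC = 255 - 54q + 3q^2 and MC = 255 - 108q + 9q^2.
AVC hits its minimum where MC = AVC, at q = 9, giving min AVC = 255 - 54·9 + 3·9^2 = $12.
Since P = $7 < min AVC = $12, price fails to cover variable cost at any output.
Best response: produce nothing and absorb the $340 fixed cost.

Shut down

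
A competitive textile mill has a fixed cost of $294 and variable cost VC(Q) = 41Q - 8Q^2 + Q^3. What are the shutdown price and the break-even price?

AVC = 41 - 8Q + Q^2; minimized at Q = 4, giving min AVC = $25. That is the shutdown price.
ATC = 294/Q + 41 - 8Q + Q^2. Setting dATC/dQ = −294/Q^2 − 8 + 2Q = 0 gives Q = 7 (since 2·7^3 − 8·7^2 = 294).
min ATC = 294/7 + 41 − 8·7 + 7^2 = $76. That is the break-even price.
Between these two prices the firm operates at a loss; above $76 it earns a profit.

Shutdown price = $25; break-even price = $76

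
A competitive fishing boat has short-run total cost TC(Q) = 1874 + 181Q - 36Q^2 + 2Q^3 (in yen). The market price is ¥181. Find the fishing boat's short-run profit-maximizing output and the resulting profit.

AVC = 181 - 36Q + 2Q^2; min AVC = ¥19 at Q = 9. Since P = ¥181 ≥ min AVC, the firm produces.
MC = 181 - 72Q + 6Q^2. Setting P = MC and taking the root on the rising branch gives Q* = 12.
TR = 181·12 = 2172. TC = 1874 + 444 = 2318. Profit = 2172 − 2318 = -¥146.
By producing, the firm covers all variable cost plus ¥1728 of fixed cost; shutting down would lose the full ¥1874.

Profit = -¥146 at Q = 12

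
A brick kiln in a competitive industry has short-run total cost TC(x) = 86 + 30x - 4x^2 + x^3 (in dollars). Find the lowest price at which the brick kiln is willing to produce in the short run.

$26 per unit

The firm shuts down when price falls below the minimum of average variable cost. AVC = VC/x = 30 - 4x + x^2.
At the minimum of AVC, MC = AVC. MC = 30 - 8x + 3x^2; setting MC = AVC gives 2x^2 - 4x = 0, so x = 2. min AVC = 26.
For P < $26 the firm produces nothing.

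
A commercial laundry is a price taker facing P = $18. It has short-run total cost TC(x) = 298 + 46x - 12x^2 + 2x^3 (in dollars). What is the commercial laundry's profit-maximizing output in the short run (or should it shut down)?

Variable cost is VC = 46x - 12x^2 + 2x^3, so AVC = VC/x = 46 - 12x + 2x^2 and MC = dTC/dx = 46 - 24x + 6x^2.
The AVC parabola has its vertex at x = 12/4 = 3, where AVC = 46 - 12·3 + 2·3^2 = $28.
P = $18 lies below min AVC = $28; no output level covers variable cost.
The firm minimizes its loss by shutting down and losing only its fixed cost of $298.

Shut down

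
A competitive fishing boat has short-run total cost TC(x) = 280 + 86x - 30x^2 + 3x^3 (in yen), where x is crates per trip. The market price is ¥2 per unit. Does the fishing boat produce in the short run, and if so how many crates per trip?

Shut down

Variable cost is VC = 86x - 30x^2 + 3x^3, so AVC = VC/x = 86 - 30x + 3x^2 and MC = dTC/dx = 86 - 60x + 9x^2.
AVC hits its minimum where MC = AVC, at x = 5, giving min AVC = 86 - 30·5 + 3·5^2 = ¥11.
With P < min AVC (¥2 < ¥11), every unit sold adds to the loss.
Best response: produce nothing and absorb the ¥280 fixed cost.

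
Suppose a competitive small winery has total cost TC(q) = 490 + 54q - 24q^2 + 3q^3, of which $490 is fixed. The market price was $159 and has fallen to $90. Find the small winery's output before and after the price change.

Output falls from 7 to 6

AVC = 54 - 24q + 3q^2, minimized at q = 4 where min AVC = $6. MC = 54 - 48q + 9q^2.
At P = $159 ≥ min AVC, set P = MC on the rising branch: q = 7.
At P = $90 ≥ min AVC, set P = MC: q = 6. The firm stays open but cuts output.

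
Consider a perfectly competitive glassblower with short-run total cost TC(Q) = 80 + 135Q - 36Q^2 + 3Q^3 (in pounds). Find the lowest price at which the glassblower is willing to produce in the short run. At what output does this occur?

The shutdown price is the minimum of AVC. VC = 135Q - 36Q^2 + 3Q^3, so AVC = 135 - 36Q + 3Q^2.
At the minimum of AVC, MC = AVC. MC = 135 - 72Q + 9Q^2; setting MC = AVC gives 6Q^2 - 36Q = 0, so Q = 6. min AVC = 27.
The firm shuts down for any P below £27.

£27 per unit, at Q = 6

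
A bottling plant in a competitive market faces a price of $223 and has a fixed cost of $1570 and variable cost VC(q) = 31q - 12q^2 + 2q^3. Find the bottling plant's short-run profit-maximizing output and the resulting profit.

AVC = 31 - 12q + 2q^2 has its minimum $13 at q = 3; price $223 clears that bar, so the firm operates.
With MC = 31 - 24q + 6q^2, P = MC on the upward-sloping part at q* = 8.
TR = 223·8 = 1784. TC = 1570 + 504 = 2074. Profit = 1784 − 2074 = -$290.
Shutting down would mean losing the fixed cost of $1570, so operating at a loss of $290 is better by $1280.

Profit = -$290 at q = 8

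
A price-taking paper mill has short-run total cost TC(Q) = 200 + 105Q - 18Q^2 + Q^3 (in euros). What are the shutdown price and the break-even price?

Shutdown price = €24; break-even price = €45

Shutdown price = min AVC. AVC = 105 - 18Q + Q^2, with vertex at Q = 9 and minimum €24.
ATC = 200/Q + 105 - 18Q + Q^2. Setting dATC/dQ = −200/Q^2 − 18 + 2Q = 0 gives Q = 10 (since 2·10^3 − 18·10^2 = 200).
min ATC = 200/10 + 105 − 18·10 + 10^2 = €45. That is the break-even price.
For €24 ≤ P < €45 the firm produces at a loss; below €24 it shuts down.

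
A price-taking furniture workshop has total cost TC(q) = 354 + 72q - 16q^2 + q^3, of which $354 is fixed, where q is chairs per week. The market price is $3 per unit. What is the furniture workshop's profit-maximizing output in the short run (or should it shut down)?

Shut down

Variable cost is VC = 72q - 16q^2 + q^3, so AVC = VC/q = 72 - 16q + q^2 and MC = dTC/dq = 72 - 32q + 3q^2.
AVC is minimized where dAVC/dq = -16 + 2q = 0, at q = 8; min AVC = 72 - 16·8 + 8^2 = $8.
Since P = $3 < min AVC = $8, price fails to cover variable cost at any output.
The firm minimizes its loss by shutting down and losing only its fixed cost of $354.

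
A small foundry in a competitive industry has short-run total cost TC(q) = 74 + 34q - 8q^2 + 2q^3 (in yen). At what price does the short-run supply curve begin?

Short-run supply begins at min AVC. From VC = 34q - 8q^2 + 2q^3, AVC = 34 - 8q + 2q^2.
At the minimum of AVC, MC = AVC. MC = 34 - 16q + 6q^2; setting MC = AVC gives 4q^2 - 8q = 0, so q = 2. min AVC = 26.
So the shutdown price is ¥26.

¥26 per unit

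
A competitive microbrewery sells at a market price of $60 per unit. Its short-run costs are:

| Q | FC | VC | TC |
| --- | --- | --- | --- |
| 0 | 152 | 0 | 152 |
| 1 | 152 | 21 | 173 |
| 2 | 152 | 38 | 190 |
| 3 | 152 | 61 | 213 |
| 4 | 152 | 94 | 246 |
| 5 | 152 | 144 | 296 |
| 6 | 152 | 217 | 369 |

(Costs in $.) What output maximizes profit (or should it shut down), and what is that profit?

Tabulate TR − TC: Q=0: -152; Q=1: -113; Q=2: -70; Q=3: -33; Q=4: -6; Q=5: 4; Q=6: -9.
Profit is maximized at Q = 5. AVC there is 144/5 = $28.80 ≤ P, so producing beats shutting down (which would give -$152).

Q = 5; profit = $4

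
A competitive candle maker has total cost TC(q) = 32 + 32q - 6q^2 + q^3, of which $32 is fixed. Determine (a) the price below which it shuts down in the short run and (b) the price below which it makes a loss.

Shutdown price = min AVC. AVC = 32 - 6q + q^2, with vertex at q = 3 and minimum $23.
ATC = 32/q + 32 - 6q + q^2. Setting dATC/dq = −32/q^2 − 6 + 2q = 0 gives q = 4 (since 2·4^3 − 6·4^2 = 32).
min ATC = 32/4 + 32 − 6·4 + 4^2 = $32. That is the break-even price.
Between these two prices the firm operates at a loss; above $32 it earns a profit.

Shutdown price = $23; break-even price = $32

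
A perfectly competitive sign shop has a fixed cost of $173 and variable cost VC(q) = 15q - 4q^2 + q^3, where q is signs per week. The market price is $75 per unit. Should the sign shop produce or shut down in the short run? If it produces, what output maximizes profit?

Variable cost is VC = 15q - 4q^2 + q^3, so AVC = VC/q = 15 - 4q + q^2 and MC = dTC/dq = 15 - 8q + 3q^2.
AVC hits its minimum where MC = AVC, at q = 2, giving min AVC = 15 - 4·2 + 2^2 = $11.
Because $75 ≥ $11, revenue can cover variable cost; the firm operates.
Set P = MC: 75 = 15 - 8q + 3q^2 → -60 - 8q + 3q^2 = 0. The roots are q = -10/3 and q = 6; the profit-maximizing output is on the rising part of MC, so q* = 6.
Check: AVC at q = 6 is $27 ≤ P, so revenue covers variable cost.
Profit = P·q − TC = 75·6 − 335 = $115.

Produce at q = 6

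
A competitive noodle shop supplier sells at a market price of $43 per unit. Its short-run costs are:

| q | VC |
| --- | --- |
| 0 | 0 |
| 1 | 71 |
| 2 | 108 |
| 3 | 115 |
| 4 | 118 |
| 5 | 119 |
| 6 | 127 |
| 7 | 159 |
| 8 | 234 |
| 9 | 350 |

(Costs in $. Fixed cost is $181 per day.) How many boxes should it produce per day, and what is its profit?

q = 7; profit = -$39

Compute π = P·q − TC at each output: q=0: -181; q=1: -209; q=2: -203; q=3: -167; q=4: -127; q=5: -85; q=6: -50; q=7: -39; q=8: -71; q=9: -144.
Profit is maximized at q = 7. AVC there is 159/7 = $22.71 ≤ P, so producing beats shutting down (which would give -$181).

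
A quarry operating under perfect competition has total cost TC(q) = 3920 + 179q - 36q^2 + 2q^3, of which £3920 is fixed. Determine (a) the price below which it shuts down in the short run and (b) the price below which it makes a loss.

Shutdown price = £17; break-even price = £347

AVC = 179 - 36q + 2q^2; minimized at q = 9, giving min AVC = £17. That is the shutdown price.
ATC = 3920/q + 179 - 36q + 2q^2. Setting dATC/dq = −3920/q^2 − 36 + 4q = 0 gives q = 14 (since 4·14^3 − 36·14^2 = 3920).
min ATC = 3920/14 + 179 − 36·14 + 2·14^2 = £347. That is the break-even price.
Between these two prices the firm operates at a loss; above £347 it earns a profit.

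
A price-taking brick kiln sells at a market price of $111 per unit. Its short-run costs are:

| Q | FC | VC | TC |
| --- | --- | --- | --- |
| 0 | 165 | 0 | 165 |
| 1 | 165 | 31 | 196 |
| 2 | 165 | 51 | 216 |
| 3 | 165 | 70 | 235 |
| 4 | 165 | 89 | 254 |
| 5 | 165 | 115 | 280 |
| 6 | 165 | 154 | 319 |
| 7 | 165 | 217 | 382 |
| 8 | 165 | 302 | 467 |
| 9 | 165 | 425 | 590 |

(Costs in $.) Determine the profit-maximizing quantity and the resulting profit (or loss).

Profit at each row (π = 111Q − TC): Q=0: -165; Q=1: -85; Q=2: 6; Q=3: 98; Q=4: 190; Q=5: 275; Q=6: 347; Q=7: 395; Q=8: 421; Q=9: 409.
Profit is maximized at Q = 8. AVC there is 302/8 = $37.75 ≤ P, so producing beats shutting down (which would give -$165).

Q = 8; profit = $421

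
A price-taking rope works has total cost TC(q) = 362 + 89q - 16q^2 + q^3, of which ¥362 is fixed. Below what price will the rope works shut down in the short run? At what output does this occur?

The shutdown price is the minimum of AVC. VC = 89q - 16q^2 + q^3, so AVC = 89 - 16q + q^2.
dAVC/dq = -16 + 2q = 0 gives q = 8. min AVC = 89 - 16·8 + 8^2 = 25.
The firm shuts down for any P below ¥25.

¥25 per unit, at q = 8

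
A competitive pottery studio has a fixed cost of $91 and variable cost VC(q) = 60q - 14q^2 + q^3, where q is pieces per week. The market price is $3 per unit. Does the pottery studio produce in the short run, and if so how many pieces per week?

Strip out fixed cost: VC = 60q - 14q^2 + q^3. Then AVC = 60 - 14q + q^2 and MC = 60 - 28q + 3q^2.
AVC is minimized where dAVC/dq = -14 + 2q = 0, at q = 7; min AVC = 60 - 14·7 + 7^2 = $11.
With P < min AVC ($3 < $11), every unit sold adds to the loss.
The firm minimizes its loss by shutting down and losing only its fixed cost of $91.

Shut down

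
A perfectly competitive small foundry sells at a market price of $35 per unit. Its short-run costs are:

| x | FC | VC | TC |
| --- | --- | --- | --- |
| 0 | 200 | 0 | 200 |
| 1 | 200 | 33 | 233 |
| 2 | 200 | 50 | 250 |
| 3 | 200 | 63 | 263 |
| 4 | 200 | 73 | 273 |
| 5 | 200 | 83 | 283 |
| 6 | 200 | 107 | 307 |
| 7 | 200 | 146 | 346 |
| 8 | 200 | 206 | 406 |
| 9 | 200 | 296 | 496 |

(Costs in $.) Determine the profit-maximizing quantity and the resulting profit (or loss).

Profit at each row (π = 35x − TC): x=0: -200; x=1: -198; x=2: -180; x=3: -158; x=4: -133; x=5: -108; x=6: -97; x=7: -101; x=8: -126; x=9: -181.
Profit is maximized at x = 6. AVC there is 107/6 = $17.83 ≤ P, so producing beats shutting down (which would give -$200).

x = 6; profit = -$97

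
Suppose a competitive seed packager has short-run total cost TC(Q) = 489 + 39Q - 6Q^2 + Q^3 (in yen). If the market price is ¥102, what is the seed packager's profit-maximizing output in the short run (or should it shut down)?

Strip out fixed cost: VC = 39Q - 6Q^2 + Q^3. Then AVC = 39 - 6Q + Q^2 and MC = 39 - 12Q + 3Q^2.
AVC is minimized where dAVC/dQ = -6 + 2Q = 0, at Q = 3; min AVC = 39 - 6·3 + 3^2 = ¥30.
Since P = ¥102 ≥ min AVC = ¥30, price covers variable cost and the firm should produce.
P = MC gives -63 - 12Q + 3Q^2 = 0, with roots -3 and 7. Take the larger (rising MC): Q* = 7.
Check: AVC at Q = 7 is ¥46 ≤ P, so revenue covers variable cost.
Profit = P·Q − TC = 102·7 − 811 = -¥97, a loss, but smaller than the ¥489 fixed cost the firm would lose by shutting down.

Produce at Q = 7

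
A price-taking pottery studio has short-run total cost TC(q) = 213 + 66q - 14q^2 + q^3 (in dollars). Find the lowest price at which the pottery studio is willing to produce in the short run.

The shutdown price is the minimum of AVC. VC = 66q - 14q^2 + q^3, so AVC = 66 - 14q + q^2.
dAVC/dq = -14 + 2q = 0 gives q = 7. min AVC = 66 - 14·7 + 7^2 = 17.
The firm shuts down for any P below $17.

$17 per unit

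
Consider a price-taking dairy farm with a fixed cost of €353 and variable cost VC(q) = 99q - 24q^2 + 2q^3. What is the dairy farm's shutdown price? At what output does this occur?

€27 per unit, at q = 6

The firm shuts down when price falls below the minimum of average variable cost. AVC = VC/q = 99 - 24q + 2q^2.
At the minimum of AVC, MC = AVC. MC = 99 - 48q + 6q^2; setting MC = AVC gives 4q^2 - 24q = 0, so q = 6. min AVC = 27.
The firm shuts down for any P below €27.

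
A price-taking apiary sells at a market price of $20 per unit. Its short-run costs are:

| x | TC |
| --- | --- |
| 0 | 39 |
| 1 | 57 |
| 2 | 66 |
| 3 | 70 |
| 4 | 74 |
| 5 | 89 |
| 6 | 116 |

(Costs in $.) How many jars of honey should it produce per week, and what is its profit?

x = 5; profit = $11

Compute π = P·x − TC at each output: x=0: -39; x=1: -37; x=2: -26; x=3: -10; x=4: 6; x=5: 11; x=6: 4.
Profit is maximized at x = 5. AVC there is 50/5 = $10 ≤ P, so producing beats shutting down (which would give -$39).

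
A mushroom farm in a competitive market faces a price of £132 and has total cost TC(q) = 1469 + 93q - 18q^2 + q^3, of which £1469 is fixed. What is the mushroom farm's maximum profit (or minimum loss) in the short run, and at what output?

AVC = 93 - 18q + q^2; min AVC = £12 at q = 9. Since P = £132 ≥ min AVC, the firm produces.
With MC = 93 - 36q + 3q^2, P = MC on the upward-sloping part at q* = 13.
TR = 132·13 = 1716. TC = 1469 + 364 = 1833. Profit = 1716 − 1833 = -£117.
By producing, the firm covers all variable cost plus £1352 of fixed cost; shutting down would lose the full £1469.

Profit = -£117 at q = 13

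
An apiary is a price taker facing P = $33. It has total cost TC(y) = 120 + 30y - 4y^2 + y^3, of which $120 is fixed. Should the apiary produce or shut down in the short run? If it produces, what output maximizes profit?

From TC, MC = TC'(y) = 30 - 8y + 3y^2 and AVC = VC/y = 30 - 4y + y^2.
AVC hits its minimum where MC = AVC, at y = 2, giving min AVC = 30 - 4·2 + 2^2 = $26.
Because $33 ≥ $26, revenue can cover variable cost; the firm operates.
Set P = MC: 33 = 30 - 8y + 3y^2 → -3 - 8y + 3y^2 = 0. The roots are y = -1/3 and y = 3; the profit-maximizing output is on the rising part of MC, so y* = 3.
Check: AVC at y = 3 is $27 ≤ P, so revenue covers variable cost.
Profit = P·y − TC = 33·3 − 201 = -$102, a loss, but smaller than the $120 fixed cost the firm would lose by shutting down.

Produce at y = 3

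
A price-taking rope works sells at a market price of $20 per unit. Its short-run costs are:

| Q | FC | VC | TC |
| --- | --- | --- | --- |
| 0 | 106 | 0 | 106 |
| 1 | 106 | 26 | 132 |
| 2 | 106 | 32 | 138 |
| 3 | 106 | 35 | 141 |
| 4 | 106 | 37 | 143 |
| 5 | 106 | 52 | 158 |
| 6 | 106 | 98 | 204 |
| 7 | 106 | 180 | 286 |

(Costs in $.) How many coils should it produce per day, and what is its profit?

Profit at each row (π = 20Q − TC): Q=0: -106; Q=1: -112; Q=2: -98; Q=3: -81; Q=4: -63; Q=5: -58; Q=6: -84; Q=7: -146.
Profit is maximized at Q = 5. AVC there is 52/5 = $10.40 ≤ P, so producing beats shutting down (which would give -$106).

Q = 5; profit = -$58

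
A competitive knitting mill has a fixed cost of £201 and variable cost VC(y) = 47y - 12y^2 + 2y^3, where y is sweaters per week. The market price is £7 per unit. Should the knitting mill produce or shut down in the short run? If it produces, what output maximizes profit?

Shut down

Strip out fixed cost: VC = 47y - 12y^2 + 2y^3. Then AVC = 47 - 12y + 2y^2 and MC = 47 - 24y + 6y^2.
AVC hits its minimum where MC = AVC, at y = 3, giving min AVC = 47 - 12·3 + 2·3^2 = £29.
With P < min AVC (£7 < £29), every unit sold adds to the loss.
The firm minimizes its loss by shutting down and losing only its fixed cost of £201.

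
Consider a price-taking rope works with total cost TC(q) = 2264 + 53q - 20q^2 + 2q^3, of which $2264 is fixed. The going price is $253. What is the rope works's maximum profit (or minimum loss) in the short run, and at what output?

Profit = -$264 at q = 10

AVC = 53 - 20q + 2q^2 has its minimum $3 at q = 5; price $253 clears that bar, so the firm operates.
MC = 53 - 40q + 6q^2. Setting P = MC and taking the root on the rising branch gives q* = 10.
TR = 253·10 = 2530. TC = 2264 + 530 = 2794. Profit = 2530 − 2794 = -$264.
That loss of $264 beats the $2264 the firm would lose by shutting down; producing recovers $2000 of fixed cost.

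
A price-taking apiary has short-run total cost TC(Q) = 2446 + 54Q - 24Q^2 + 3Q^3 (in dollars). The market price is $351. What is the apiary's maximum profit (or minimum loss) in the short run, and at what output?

AVC = 54 - 24Q + 3Q^2 has its minimum $6 at Q = 4; price $351 clears that bar, so the firm operates.
MC = 54 - 48Q + 9Q^2. Setting P = MC and taking the root on the rising branch gives Q* = 9.
TR = 351·9 = 3159. TC = 2446 + 729 = 3175. Profit = 3159 − 3175 = -$16.
That loss of $16 beats the $2446 the firm would lose by shutting down; producing recovers $2430 of fixed cost.

Profit = -$16 at Q = 9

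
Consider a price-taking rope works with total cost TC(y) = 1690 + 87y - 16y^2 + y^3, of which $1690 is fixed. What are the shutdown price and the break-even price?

AVC = 87 - 16y + y^2; minimized at y = 8, giving min AVC = $23. That is the shutdown price.
ATC = 1690/y + 87 - 16y + y^2. Setting dATC/dy = −1690/y^2 − 16 + 2y = 0 gives y = 13 (since 2·13^3 − 16·13^2 = 1690).
min ATC = 1690/13 + 87 − 16·13 + 13^2 = $178. That is the break-even price.
Between these two prices the firm operates at a loss; above $178 it earns a profit.

Shutdown price = $23; break-even price = $178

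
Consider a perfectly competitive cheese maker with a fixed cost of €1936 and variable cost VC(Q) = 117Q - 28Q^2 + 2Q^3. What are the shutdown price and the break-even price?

Shutdown price = €19; break-even price = €227

AVC = 117 - 28Q + 2Q^2; minimized at Q = 7, giving min AVC = €19. That is the shutdown price.
ATC = 1936/Q + 117 - 28Q + 2Q^2. Setting dATC/dQ = −1936/Q^2 − 28 + 4Q = 0 gives Q = 11 (since 4·11^3 − 28·11^2 = 1936).
min ATC = 1936/11 + 117 − 28·11 + 2·11^2 = €227. That is the break-even price.
Between these two prices the firm operates at a loss; above €227 it earns a profit.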